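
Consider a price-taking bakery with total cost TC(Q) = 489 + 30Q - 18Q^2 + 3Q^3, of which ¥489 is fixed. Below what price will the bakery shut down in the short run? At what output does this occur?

The shutdown price is the minimum of AVC. VC = 30Q - 18Q^2 + 3Q^3, so AVC = 30 - 18Q + 3Q^2.
At the minimum of AVC, MC = AVC. MC = 30 - 36Q + 9Q^2; setting MC = AVC gives 6Q^2 - 18Q = 0, so Q = 3. min AVC = 3.
The firm shuts down for any P below ¥3.

¥3 per unit, at Q = 3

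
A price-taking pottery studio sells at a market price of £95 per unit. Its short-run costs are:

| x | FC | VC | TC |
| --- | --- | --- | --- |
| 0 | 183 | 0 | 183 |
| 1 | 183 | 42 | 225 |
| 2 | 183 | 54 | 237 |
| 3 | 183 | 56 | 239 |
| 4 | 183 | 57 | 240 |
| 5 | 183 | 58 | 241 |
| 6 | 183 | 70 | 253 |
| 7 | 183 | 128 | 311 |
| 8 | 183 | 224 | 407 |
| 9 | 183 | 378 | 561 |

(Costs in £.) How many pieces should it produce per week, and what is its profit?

Compute π = P·x − TC at each output: x=0: -183; x=1: -130; x=2: -47; x=3: 46; x=4: 140; x=5: 234; x=6: 317; x=7: 354; x=8: 353; x=9: 294.
Profit is maximized at x = 7. AVC there is 128/7 = £18.29 ≤ P, so producing beats shutting down (which would give -£183).

x = 7; profit = £354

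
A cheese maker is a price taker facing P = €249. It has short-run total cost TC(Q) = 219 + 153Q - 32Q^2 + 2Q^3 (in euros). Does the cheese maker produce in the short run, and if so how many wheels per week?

From TC, MC = TC'(Q) = 153 - 64Q + 6Q^2 and AVC = VC/Q = 153 - 32Q + 2Q^2.
The AVC parabola has its vertex at Q = 32/4 = 8, where AVC = 153 - 32·8 + 2·8^2 = €25.
P = €249 exceeds min AVC = €25, so the firm stays open.
P = MC gives -96 - 64Q + 6Q^2 = 0, with roots -4/3 and 12. Take the larger (rising MC): Q* = 12.
Check: AVC at Q = 12 is €57 ≤ P, so revenue covers variable cost.
Profit = P·Q − TC = 249·12 − 903 = €2085.

Produce at Q = 12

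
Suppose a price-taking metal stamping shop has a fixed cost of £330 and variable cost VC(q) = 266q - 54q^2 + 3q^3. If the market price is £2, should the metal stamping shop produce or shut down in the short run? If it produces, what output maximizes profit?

Shut down

From TC, MC = TC'(q) = 266 - 108q + 9q^2 and AVC = VC/q = 266 - 54q + 3q^2.
The AVC parabola has its vertex at q = 54/6 = 9, where AVC = 266 - 54·9 + 3·9^2 = £23.
With P < min AVC (£2 < £23), every unit sold adds to the loss.
Best response: produce nothing and absorb the £330 fixed cost.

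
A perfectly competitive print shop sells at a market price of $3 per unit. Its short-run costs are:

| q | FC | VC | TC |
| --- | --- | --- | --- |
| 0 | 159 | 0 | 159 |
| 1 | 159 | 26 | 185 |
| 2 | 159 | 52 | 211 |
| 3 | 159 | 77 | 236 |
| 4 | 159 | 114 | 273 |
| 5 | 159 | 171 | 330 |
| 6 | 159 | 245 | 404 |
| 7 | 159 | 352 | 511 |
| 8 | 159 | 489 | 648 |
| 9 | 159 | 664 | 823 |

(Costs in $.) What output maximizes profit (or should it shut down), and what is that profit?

q = 0 (shut down); profit = -$159

Tabulate TR − TC: q=0: -159; q=1: -182; q=2: -205; q=3: -227; q=4: -261; q=5: -315; q=6: -386; q=7: -490; q=8: -624; q=9: -796.
Profit is highest at q = 0. Equivalently, the lowest AVC in the table is 77/3 ≈ $25.67 at q = 3, and P = $3 falls below it — price never covers variable cost, so the firm shuts down and loses only its fixed cost.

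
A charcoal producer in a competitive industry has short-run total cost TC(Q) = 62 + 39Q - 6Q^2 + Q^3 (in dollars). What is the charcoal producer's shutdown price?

The shutdown price is the minimum of AVC. VC = 39Q - 6Q^2 + Q^3, so AVC = 39 - 6Q + Q^2.
At the minimum of AVC, MC = AVC. MC = 39 - 12Q + 3Q^2; setting MC = AVC gives 2Q^2 - 6Q = 0, so Q = 3. min AVC = 30.
For P < $30 the firm produces nothing.

$30 per unit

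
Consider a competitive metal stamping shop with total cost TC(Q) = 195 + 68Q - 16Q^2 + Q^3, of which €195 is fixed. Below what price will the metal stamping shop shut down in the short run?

The shutdown price is the minimum of AVC. VC = 68Q - 16Q^2 + Q^3, so AVC = 68 - 16Q + Q^2.
dAVC/dQ = -16 + 2Q = 0 gives Q = 8. min AVC = 68 - 16·8 + 8^2 = 4.
The firm shuts down for any P below €4.

€4 per unit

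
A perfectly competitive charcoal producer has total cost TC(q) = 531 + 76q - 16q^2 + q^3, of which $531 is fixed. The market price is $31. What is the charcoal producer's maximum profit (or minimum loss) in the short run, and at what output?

Profit = -$369 at q = 9

AVC = 76 - 16q + q^2; min AVC = $12 at q = 8. Since P = $31 ≥ min AVC, the firm produces.
With MC = 76 - 32q + 3q^2, P = MC on the upward-sloping part at q* = 9.
TR = 31·9 = 279. TC = 531 + 117 = 648. Profit = 279 − 648 = -$369.
That loss of $369 beats the $531 the firm would lose by shutting down; producing recovers $162 of fixed cost.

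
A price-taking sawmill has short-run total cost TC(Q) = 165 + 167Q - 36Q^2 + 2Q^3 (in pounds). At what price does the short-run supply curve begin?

The firm shuts down when price falls below the minimum of average variable cost. AVC = VC/Q = 167 - 36Q + 2Q^2.
At the minimum of AVC, MC = AVC. MC = 167 - 72Q + 6Q^2; setting MC = AVC gives 4Q^2 - 36Q = 0, so Q = 9. min AVC = 5.
For P < £5 the firm produces nothing.

£5 per unit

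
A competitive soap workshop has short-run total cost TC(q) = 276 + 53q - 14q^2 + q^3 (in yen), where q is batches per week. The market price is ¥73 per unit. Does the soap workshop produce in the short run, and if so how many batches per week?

Produce at q = 10

Strip out fixed cost: VC = 53q - 14q^2 + q^3. Then AVC = 53 - 14q + q^2 and MC = 53 - 28q + 3q^2.
The AVC parabola has its vertex at q = 14/2 = 7, where AVC = 53 - 14·7 + 7^2 = ¥4.
Since P = ¥73 ≥ min AVC = ¥4, price covers variable cost and the firm should produce.
Solving P = MC: -20 - 28q + 3q^2 = 0 ⇒ q = -2/3 or 10. On the upward-sloping branch, q* = 10.
Check: AVC at q = 10 is ¥13 ≤ P, so revenue covers variable cost.
Profit = P·q − TC = 73·10 − 406 = ¥324.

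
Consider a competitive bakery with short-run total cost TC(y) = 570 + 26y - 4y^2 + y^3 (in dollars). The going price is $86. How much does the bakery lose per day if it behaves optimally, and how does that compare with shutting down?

AVC = 26 - 4y + y^2; min AVC = $22 at y = 2. Since P = $86 ≥ min AVC, the firm produces.
With MC = 26 - 8y + 3y^2, P = MC on the upward-sloping part at y* = 6.
TR = 86·6 = 516. TC = 570 + 228 = 798. Profit = 516 − 798 = -$282.
Shutting down would mean losing the fixed cost of $570, so operating at a loss of $282 is better by $288.

Profit = -$282 at y = 6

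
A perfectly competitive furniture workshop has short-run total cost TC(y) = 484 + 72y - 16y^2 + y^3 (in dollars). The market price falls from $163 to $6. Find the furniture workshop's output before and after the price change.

MC = 72 - 32y + 3y^2; the shutdown threshold is min AVC = $8 (at y = 8).
At P = $163 ≥ min AVC, set P = MC on the rising branch: y = 13.
At P = $6 < min AVC = $8, price no longer covers variable cost at any output, so the firm shuts down: y = 0.

Output falls from 13 to 0 (the firm shuts down)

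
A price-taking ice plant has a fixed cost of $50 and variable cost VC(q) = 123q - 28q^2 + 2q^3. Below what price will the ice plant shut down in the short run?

The shutdown price is the minimum of AVC. VC = 123q - 28q^2 + 2q^3, so AVC = 123 - 28q + 2q^2.
dAVC/dq = -28 + 4q = 0 gives q = 7. min AVC = 123 - 28·7 + 2·7^2 = 25.
For P < $25 the firm produces nothing.

$25 per unit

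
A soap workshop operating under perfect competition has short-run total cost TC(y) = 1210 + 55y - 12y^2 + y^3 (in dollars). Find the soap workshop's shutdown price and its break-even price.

AVC = 55 - 12y + y^2; minimized at y = 6, giving min AVC = $19. That is the shutdown price.
ATC = 1210/y + 55 - 12y + y^2. Setting dATC/dy = −1210/y^2 − 12 + 2y = 0 gives y = 11 (since 2·11^3 − 12·11^2 = 1210).
min ATC = 1210/11 + 55 − 12·11 + 11^2 = $154. That is the break-even price.
Between these two prices the firm operates at a loss; above $154 it earns a profit.

Shutdown price = $19; break-even price = $154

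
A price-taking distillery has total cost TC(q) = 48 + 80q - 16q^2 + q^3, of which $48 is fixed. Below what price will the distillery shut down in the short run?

The firm shuts down when price falls below the minimum of average variable cost. AVC = VC/q = 80 - 16q + q^2.
At the minimum of AVC, MC = AVC. MC = 80 - 32q + 3q^2; setting MC = AVC gives 2q^2 - 16q = 0, so q = 8. min AVC = 16.
The firm shuts down for any P below $16.

$16 per unit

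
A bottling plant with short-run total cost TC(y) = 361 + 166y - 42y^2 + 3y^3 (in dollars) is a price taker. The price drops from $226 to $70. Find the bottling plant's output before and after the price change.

Output falls from 10 to 8

AVC = 166 - 42y + 3y^2, minimized at y = 7 where min AVC = $19. MC = 166 - 84y + 9y^2.
With P = $226 above the shutdown price, P = MC gives y = 10.
At P = $70 ≥ min AVC, set P = MC: y = 8. The firm stays open but cuts output.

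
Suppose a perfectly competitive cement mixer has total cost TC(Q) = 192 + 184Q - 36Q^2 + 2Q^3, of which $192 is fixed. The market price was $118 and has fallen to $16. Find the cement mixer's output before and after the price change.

MC = 184 - 72Q + 6Q^2; the shutdown threshold is min AVC = $22 (at Q = 9).
With P = $118 above the shutdown price, P = MC gives Q = 11.
At P = $16 < min AVC = $22, price no longer covers variable cost at any output, so the firm shuts down: Q = 0.

Output falls from 11 to 0 (the firm shuts down)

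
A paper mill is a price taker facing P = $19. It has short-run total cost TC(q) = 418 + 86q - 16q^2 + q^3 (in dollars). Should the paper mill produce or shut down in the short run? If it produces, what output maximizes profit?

Variable cost is VC = 86q - 16q^2 + q^3, so AVC = VC/q = 86 - 16q + q^2 and MC = dTC/dq = 86 - 32q + 3q^2.
AVC is minimized where dAVC/dq = -16 + 2q = 0, at q = 8; min AVC = 86 - 16·8 + 8^2 = $22.
Since P = $19 < min AVC = $22, price fails to cover variable cost at any output.
Best response: produce nothing and absorb the $418 fixed cost.

Shut down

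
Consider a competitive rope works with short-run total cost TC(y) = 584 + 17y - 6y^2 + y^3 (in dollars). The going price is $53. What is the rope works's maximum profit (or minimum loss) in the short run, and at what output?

AVC = 17 - 6y + y^2; min AVC = $8 at y = 3. Since P = $53 ≥ min AVC, the firm produces.
With MC = 17 - 12y + 3y^2, P = MC on the upward-sloping part at y* = 6.
TR = 53·6 = 318. TC = 584 + 102 = 686. Profit = 318 − 686 = -$368.
Shutting down would mean losing the fixed cost of $584, so operating at a loss of $368 is better by $216.

Profit = -$368 at y = 6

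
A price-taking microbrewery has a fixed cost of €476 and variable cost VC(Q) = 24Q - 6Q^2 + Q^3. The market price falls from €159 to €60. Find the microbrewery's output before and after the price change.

Output falls from 9 to 6

MC = 24 - 12Q + 3Q^2; the shutdown threshold is min AVC = €15 (at Q = 3).
At P = €159 ≥ min AVC, set P = MC on the rising branch: Q = 9.
At P = €60 ≥ min AVC, set P = MC: Q = 6. The firm stays open but cuts output.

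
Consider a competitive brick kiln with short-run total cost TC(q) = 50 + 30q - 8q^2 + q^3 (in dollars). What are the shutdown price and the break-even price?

Shutdown price = min AVC. AVC = 30 - 8q + q^2, with vertex at q = 4 and minimum $14.
ATC = 50/q + 30 - 8q + q^2. Setting dATC/dq = −50/q^2 − 8 + 2q = 0 gives q = 5 (since 2·5^3 − 8·5^2 = 50).
min ATC = 50/5 + 30 − 8·5 + 5^2 = $25. That is the break-even price.
For $14 ≤ P < $25 the firm produces at a loss; below $14 it shuts down.

Shutdown price = $14; break-even price = $25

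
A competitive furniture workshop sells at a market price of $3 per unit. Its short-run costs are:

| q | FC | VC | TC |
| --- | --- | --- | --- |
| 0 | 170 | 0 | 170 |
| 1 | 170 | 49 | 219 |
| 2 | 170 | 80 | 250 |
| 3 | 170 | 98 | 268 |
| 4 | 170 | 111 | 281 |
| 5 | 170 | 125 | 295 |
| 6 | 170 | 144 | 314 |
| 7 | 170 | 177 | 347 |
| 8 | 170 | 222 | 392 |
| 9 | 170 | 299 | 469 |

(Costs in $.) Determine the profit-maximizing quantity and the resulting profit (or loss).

Compute π = P·q − TC at each output: q=0: -170; q=1: -216; q=2: -244; q=3: -259; q=4: -269; q=5: -280; q=6: -296; q=7: -326; q=8: -368; q=9: -442.
Profit is highest at q = 0. Equivalently, the lowest AVC in the table is 144/6 ≈ $24 at q = 6, and P = $3 falls below it — price never covers variable cost, so the firm shuts down and loses only its fixed cost.

q = 0 (shut down); profit = -$170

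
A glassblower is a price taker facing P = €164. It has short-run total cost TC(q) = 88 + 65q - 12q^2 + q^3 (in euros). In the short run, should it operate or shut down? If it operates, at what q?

Produce at q = 11

From TC, MC = TC'(q) = 65 - 24q + 3q^2 and AVC = VC/q = 65 - 12q + q^2.
AVC hits its minimum where MC = AVC, at q = 6, giving min AVC = 65 - 12·6 + 6^2 = €29.
P = €164 exceeds min AVC = €29, so the firm stays open.
P = MC gives -99 - 24q + 3q^2 = 0, with roots -3 and 11. Take the larger (rising MC): q* = 11.
Check: AVC at q = 11 is €54 ≤ P, so revenue covers variable cost.
Profit = P·q − TC = 164·11 − 682 = €1122.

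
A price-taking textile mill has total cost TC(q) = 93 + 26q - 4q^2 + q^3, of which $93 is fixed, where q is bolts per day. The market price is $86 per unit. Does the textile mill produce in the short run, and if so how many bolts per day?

Strip out fixed cost: VC = 26q - 4q^2 + q^3. Then AVC = 26 - 4q + q^2 and MC = 26 - 8q + 3q^2.
AVC is minimized where dAVC/dq = -4 + 2q = 0, at q = 2; min AVC = 26 - 4·2 + 2^2 = $22.
Since P = $86 ≥ min AVC = $22, price covers variable cost and the firm should produce.
Solving P = MC: -60 - 8q + 3q^2 = 0 ⇒ q = -10/3 or 6. On the upward-sloping branch, q* = 6.
Check: AVC at q = 6 is $38 ≤ P, so revenue covers variable cost.
Profit = P·q − TC = 86·6 − 321 = $195.

Produce at q = 6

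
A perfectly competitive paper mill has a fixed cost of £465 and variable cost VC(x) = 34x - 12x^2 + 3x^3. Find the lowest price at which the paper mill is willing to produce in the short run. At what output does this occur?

The shutdown price is the minimum of AVC. VC = 34x - 12x^2 + 3x^3, so AVC = 34 - 12x + 3x^2.
At the minimum of AVC, MC = AVC. MC = 34 - 24x + 9x^2; setting MC = AVC gives 6x^2 - 12x = 0, so x = 2. min AVC = 22.
So the shutdown price is £22.

£22 per unit, at x = 2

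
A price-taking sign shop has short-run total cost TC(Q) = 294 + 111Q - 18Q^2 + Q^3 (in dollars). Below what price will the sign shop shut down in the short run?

The firm shuts down when price falls below the minimum of average variable cost. AVC = VC/Q = 111 - 18Q + Q^2.
dAVC/dQ = -18 + 2Q = 0 gives Q = 9. min AVC = 111 - 18·9 + 9^2 = 30.
So the shutdown price is $30.

$30 per unit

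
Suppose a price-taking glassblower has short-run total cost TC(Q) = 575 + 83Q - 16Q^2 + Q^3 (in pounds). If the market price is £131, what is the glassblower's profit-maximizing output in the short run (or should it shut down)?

Variable cost is VC = 83Q - 16Q^2 + Q^3, so AVC = VC/Q = 83 - 16Q + Q^2 and MC = dTC/dQ = 83 - 32Q + 3Q^2.
The AVC parabola has its vertex at Q = 16/2 = 8, where AVC = 83 - 16·8 + 8^2 = £19.
P = £131 exceeds min AVC = £19, so the firm stays open.
Solving P = MC: -48 - 32Q + 3Q^2 = 0 ⇒ Q = -4/3 or 12. On the upward-sloping branch, Q* = 12.
Check: AVC at Q = 12 is £35 ≤ P, so revenue covers variable cost.
Profit = P·Q − TC = 131·12 − 995 = £577.

Produce at Q = 12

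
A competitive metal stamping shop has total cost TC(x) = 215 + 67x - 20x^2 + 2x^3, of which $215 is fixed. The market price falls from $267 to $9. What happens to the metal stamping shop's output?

Output falls from 10 to 0 (the firm shuts down)

AVC = 67 - 20x + 2x^2, minimized at x = 5 where min AVC = $17. MC = 67 - 40x + 6x^2.
With P = $267 above the shutdown price, P = MC gives x = 10.
At P = $9 < min AVC = $17, price no longer covers variable cost at any output, so the firm shuts down: x = 0.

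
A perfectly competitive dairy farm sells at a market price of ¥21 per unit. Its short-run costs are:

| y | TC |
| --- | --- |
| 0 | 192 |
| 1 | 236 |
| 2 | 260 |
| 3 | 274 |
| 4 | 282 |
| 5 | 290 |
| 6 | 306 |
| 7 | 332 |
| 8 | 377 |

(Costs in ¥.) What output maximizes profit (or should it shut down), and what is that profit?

y = 6; profit = -¥180

Tabulate TR − TC: y=0: -192; y=1: -215; y=2: -218; y=3: -211; y=4: -198; y=5: -185; y=6: -180; y=7: -185; y=8: -209.
Profit is maximized at y = 6. AVC there is 114/6 = ¥19 ≤ P, so producing beats shutting down (which would give -¥192).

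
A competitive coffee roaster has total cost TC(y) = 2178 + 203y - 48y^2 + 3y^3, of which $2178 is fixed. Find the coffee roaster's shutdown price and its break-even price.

Shutdown price = $11; break-even price = $236

AVC = 203 - 48y + 3y^2; minimized at y = 8, giving min AVC = $11. That is the shutdown price.
ATC = 2178/y + 203 - 48y + 3y^2. Setting dATC/dy = −2178/y^2 − 48 + 6y = 0 gives y = 11 (since 6·11^3 − 48·11^2 = 2178).
min ATC = 2178/11 + 203 − 48·11 + 3·11^2 = $236. That is the break-even price.
For $11 ≤ P < $236 the firm produces at a loss; below $11 it shuts down.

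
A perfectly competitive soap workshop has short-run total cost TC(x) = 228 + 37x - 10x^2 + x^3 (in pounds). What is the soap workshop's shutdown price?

Short-run supply begins at min AVC. From VC = 37x - 10x^2 + x^3, AVC = 37 - 10x + x^2.
dAVC/dx = -10 + 2x = 0 gives x = 5. min AVC = 37 - 10·5 + 5^2 = 12.
So the shutdown price is £12.

£12 per unit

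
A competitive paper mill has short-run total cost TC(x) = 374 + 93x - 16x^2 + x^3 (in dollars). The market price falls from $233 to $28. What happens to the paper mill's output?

Output falls from 14 to 0 (the firm shuts down)

AVC = 93 - 16x + x^2, minimized at x = 8 where min AVC = $29. MC = 93 - 32x + 3x^2.
With P = $233 above the shutdown price, P = MC gives x = 14.
At P = $28 < min AVC = $29, price no longer covers variable cost at any output, so the firm shuts down: x = 0.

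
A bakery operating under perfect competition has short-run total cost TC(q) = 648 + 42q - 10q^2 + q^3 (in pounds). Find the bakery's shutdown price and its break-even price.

Shutdown price = min AVC. AVC = 42 - 10q + q^2, with vertex at q = 5 and minimum £17.
ATC = 648/q + 42 - 10q + q^2. Setting dATC/dq = −648/q^2 − 10 + 2q = 0 gives q = 9 (since 2·9^3 − 10·9^2 = 648).
min ATC = 648/9 + 42 − 10·9 + 9^2 = £105. That is the break-even price.
Between these two prices the firm operates at a loss; above £105 it earns a profit.

Shutdown price = £17; break-even price = £105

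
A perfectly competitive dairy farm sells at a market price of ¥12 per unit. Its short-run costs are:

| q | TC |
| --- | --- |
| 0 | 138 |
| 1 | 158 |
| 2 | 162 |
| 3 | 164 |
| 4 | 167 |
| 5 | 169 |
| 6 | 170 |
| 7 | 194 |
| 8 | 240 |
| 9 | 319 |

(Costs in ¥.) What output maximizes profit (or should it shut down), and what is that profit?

q = 6; profit = -¥98

Tabulate TR − TC: q=0: -138; q=1: -146; q=2: -138; q=3: -128; q=4: -119; q=5: -109; q=6: -98; q=7: -110; q=8: -144; q=9: -211.
Profit is maximized at q = 6. AVC there is 32/6 = ¥5.33 ≤ P, so producing beats shutting down (which would give -¥138).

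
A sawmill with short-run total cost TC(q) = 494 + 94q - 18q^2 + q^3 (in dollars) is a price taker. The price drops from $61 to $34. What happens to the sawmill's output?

Output falls from 11 to 10

AVC = 94 - 18q + q^2, minimized at q = 9 where min AVC = $13. MC = 94 - 36q + 3q^2.
At P = $61 ≥ min AVC, set P = MC on the rising branch: q = 11.
At P = $34 ≥ min AVC, set P = MC: q = 10. The firm stays open but cuts output.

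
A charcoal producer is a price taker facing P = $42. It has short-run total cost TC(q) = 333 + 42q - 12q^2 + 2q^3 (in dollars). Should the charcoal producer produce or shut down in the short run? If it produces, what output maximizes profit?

Produce at q = 4

Variable cost is VC = 42q - 12q^2 + 2q^3, so AVC = VC/q = 42 - 12q + 2q^2 and MC = dTC/dq = 42 - 24q + 6q^2.
AVC is minimized where dAVC/dq = -12 + 4q = 0, at q = 3; min AVC = 42 - 12·3 + 2·3^2 = $24.
P = $42 exceeds min AVC = $24, so the firm stays open.
Solving P = MC: -24q + 6q^2 = 0 ⇒ q = 0 or 4. On the upward-sloping branch, q* = 4.
Check: AVC at q = 4 is $26 ≤ P, so revenue covers variable cost.
Profit = P·q − TC = 42·4 − 437 = -$269, a loss, but smaller than the $333 fixed cost the firm would lose by shutting down.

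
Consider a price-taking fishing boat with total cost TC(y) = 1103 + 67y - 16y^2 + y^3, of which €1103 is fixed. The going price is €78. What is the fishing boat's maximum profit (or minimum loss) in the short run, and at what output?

Profit = -€377 at y = 11

AVC = 67 - 16y + y^2 has its minimum €3 at y = 8; price €78 clears that bar, so the firm operates.
With MC = 67 - 32y + 3y^2, P = MC on the upward-sloping part at y* = 11.
TR = 78·11 = 858. TC = 1103 + 132 = 1235. Profit = 858 − 1235 = -€377.
That loss of €377 beats the €1103 the firm would lose by shutting down; producing recovers €726 of fixed cost.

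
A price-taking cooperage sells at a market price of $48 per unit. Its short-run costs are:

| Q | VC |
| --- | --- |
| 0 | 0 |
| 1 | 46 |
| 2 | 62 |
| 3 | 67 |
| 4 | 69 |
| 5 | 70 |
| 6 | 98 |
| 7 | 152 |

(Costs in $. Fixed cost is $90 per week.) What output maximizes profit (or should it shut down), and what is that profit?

Q = 6; profit = $100

Compute π = P·Q − TC at each output: Q=0: -90; Q=1: -88; Q=2: -56; Q=3: -13; Q=4: 33; Q=5: 80; Q=6: 100; Q=7: 94.
Profit is maximized at Q = 6. AVC there is 98/6 = $16.33 ≤ P, so producing beats shutting down (which would give -$90).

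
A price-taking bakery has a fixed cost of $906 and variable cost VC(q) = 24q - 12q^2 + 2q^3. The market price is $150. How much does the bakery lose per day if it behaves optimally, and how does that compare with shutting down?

Profit = -$122 at q = 7

AVC = 24 - 12q + 2q^2 has its minimum $6 at q = 3; price $150 clears that bar, so the firm operates.
With MC = 24 - 24q + 6q^2, P = MC on the upward-sloping part at q* = 7.
TR = 150·7 = 1050. TC = 906 + 266 = 1172. Profit = 1050 − 1172 = -$122.
By producing, the firm covers all variable cost plus $784 of fixed cost; shutting down would lose the full $906.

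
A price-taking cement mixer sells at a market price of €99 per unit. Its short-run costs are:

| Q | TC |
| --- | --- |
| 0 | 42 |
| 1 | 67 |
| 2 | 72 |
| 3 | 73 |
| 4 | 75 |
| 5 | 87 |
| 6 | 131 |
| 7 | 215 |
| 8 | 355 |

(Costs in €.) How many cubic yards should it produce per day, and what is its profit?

Q = 7; profit = €478

Profit at each row (π = 99Q − TC): Q=0: -42; Q=1: 32; Q=2: 126; Q=3: 224; Q=4: 321; Q=5: 408; Q=6: 463; Q=7: 478; Q=8: 437.
Profit is maximized at Q = 7. AVC there is 173/7 = €24.71 ≤ P, so producing beats shutting down (which would give -€42).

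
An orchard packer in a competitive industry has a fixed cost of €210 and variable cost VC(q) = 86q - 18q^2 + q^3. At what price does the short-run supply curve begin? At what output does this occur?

The firm shuts down when price falls below the minimum of average variable cost. AVC = VC/q = 86 - 18q + q^2.
dAVC/dq = -18 + 2q = 0 gives q = 9. min AVC = 86 - 18·9 + 9^2 = 5.
The firm shuts down for any P below €5.

€5 per unit, at q = 9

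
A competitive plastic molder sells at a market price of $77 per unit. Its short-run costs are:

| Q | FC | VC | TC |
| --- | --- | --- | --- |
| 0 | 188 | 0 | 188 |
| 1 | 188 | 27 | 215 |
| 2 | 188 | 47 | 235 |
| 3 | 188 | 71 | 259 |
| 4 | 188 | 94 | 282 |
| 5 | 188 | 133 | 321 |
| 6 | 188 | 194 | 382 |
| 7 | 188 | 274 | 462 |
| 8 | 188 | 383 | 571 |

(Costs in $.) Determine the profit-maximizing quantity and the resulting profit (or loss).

Compute π = P·Q − TC at each output: Q=0: -188; Q=1: -138; Q=2: -81; Q=3: -28; Q=4: 26; Q=5: 64; Q=6: 80; Q=7: 77; Q=8: 45.
Profit is maximized at Q = 6. AVC there is 194/6 = $32.33 ≤ P, so producing beats shutting down (which would give -$188).

Q = 6; profit = $80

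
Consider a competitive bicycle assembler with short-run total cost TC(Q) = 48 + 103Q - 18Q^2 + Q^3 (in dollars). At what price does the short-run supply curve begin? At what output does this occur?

$22 per unit, at Q = 9

Short-run supply begins at min AVC. From VC = 103Q - 18Q^2 + Q^3, AVC = 103 - 18Q + Q^2.
dAVC/dQ = -18 + 2Q = 0 gives Q = 9. min AVC = 103 - 18·9 + 9^2 = 22.
For P < $22 the firm produces nothing.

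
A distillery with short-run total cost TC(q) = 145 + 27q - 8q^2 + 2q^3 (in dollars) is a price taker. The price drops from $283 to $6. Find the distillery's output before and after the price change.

Output falls from 8 to 0 (the firm shuts down)

MC = 27 - 16q + 6q^2; the shutdown threshold is min AVC = $19 (at q = 2).
With P = $283 above the shutdown price, P = MC gives q = 8.
At P = $6 < min AVC = $19, price no longer covers variable cost at any output, so the firm shuts down: q = 0.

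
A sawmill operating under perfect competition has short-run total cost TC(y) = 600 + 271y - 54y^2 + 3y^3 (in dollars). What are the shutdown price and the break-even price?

Shutdown price = $28; break-even price = $91

Shutdown price = min AVC. AVC = 271 - 54y + 3y^2, with vertex at y = 9 and minimum $28.
ATC = 600/y + 271 - 54y + 3y^2. Setting dATC/dy = −600/y^2 − 54 + 6y = 0 gives y = 10 (since 6·10^3 − 54·10^2 = 600).
min ATC = 600/10 + 271 − 54·10 + 3·10^2 = $91. That is the break-even price.
For $28 ≤ P < $91 the firm produces at a loss; below $28 it shuts down.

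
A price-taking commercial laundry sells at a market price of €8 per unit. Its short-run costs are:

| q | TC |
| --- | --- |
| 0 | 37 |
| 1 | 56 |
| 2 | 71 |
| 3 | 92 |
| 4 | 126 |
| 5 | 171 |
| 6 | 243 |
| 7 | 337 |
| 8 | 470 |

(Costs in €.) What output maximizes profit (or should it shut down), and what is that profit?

q = 0 (shut down); profit = -€37

Tabulate TR − TC: q=0: -37; q=1: -48; q=2: -55; q=3: -68; q=4: -94; q=5: -131; q=6: -195; q=7: -281; q=8: -406.
Profit is highest at q = 0. Equivalently, the lowest AVC in the table is 34/2 ≈ €17 at q = 2, and P = €8 falls below it — price never covers variable cost, so the firm shuts down and loses only its fixed cost.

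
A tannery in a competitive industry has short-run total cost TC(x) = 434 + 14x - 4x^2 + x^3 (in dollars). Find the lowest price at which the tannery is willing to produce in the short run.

$10 per unit

The shutdown price is the minimum of AVC. VC = 14x - 4x^2 + x^3, so AVC = 14 - 4x + x^2.
dAVC/dx = -4 + 2x = 0 gives x = 2. min AVC = 14 - 4·2 + 2^2 = 10.
For P < $10 the firm produces nothing.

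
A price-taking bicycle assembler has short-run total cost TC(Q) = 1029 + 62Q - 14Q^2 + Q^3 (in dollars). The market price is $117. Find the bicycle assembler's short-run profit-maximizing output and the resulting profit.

Profit = -$61 at Q = 11

AVC = 62 - 14Q + Q^2 has its minimum $13 at Q = 7; price $117 clears that bar, so the firm operates.
With MC = 62 - 28Q + 3Q^2, P = MC on the upward-sloping part at Q* = 11.
TR = 117·11 = 1287. TC = 1029 + 319 = 1348. Profit = 1287 − 1348 = -$61.
Shutting down would mean losing the fixed cost of $1029, so operating at a loss of $61 is better by $968.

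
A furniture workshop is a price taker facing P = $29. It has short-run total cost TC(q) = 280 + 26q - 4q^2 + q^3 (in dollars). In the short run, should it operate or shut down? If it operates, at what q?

Produce at q = 3

Strip out fixed cost: VC = 26q - 4q^2 + q^3. Then AVC = 26 - 4q + q^2 and MC = 26 - 8q + 3q^2.
The AVC parabola has its vertex at q = 4/2 = 2, where AVC = 26 - 4·2 + 2^2 = $22.
P = $29 exceeds min AVC = $22, so the firm stays open.
Solving P = MC: -3 - 8q + 3q^2 = 0 ⇒ q = -1/3 or 3. On the upward-sloping branch, q* = 3.
Check: AVC at q = 3 is $23 ≤ P, so revenue covers variable cost.
Profit = P·q − TC = 29·3 − 349 = -$262, a loss, but smaller than the $280 fixed cost the firm would lose by shutting down.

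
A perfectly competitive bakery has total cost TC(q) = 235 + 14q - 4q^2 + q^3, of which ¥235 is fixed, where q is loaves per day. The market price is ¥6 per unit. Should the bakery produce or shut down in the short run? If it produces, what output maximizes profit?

From TC, MC = TC'(q) = 14 - 8q + 3q^2 and AVC = VC/q = 14 - 4q + q^2.
The AVC parabola has its vertex at q = 4/2 = 2, where AVC = 14 - 4·2 + 2^2 = ¥10.
With P < min AVC (¥6 < ¥10), every unit sold adds to the loss.
Shutting down limits the loss to fixed cost, ¥235.

Shut down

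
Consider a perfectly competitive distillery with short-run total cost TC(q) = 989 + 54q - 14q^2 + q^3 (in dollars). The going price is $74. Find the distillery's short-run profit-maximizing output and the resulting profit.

Profit = -$389 at q = 10

AVC = 54 - 14q + q^2; min AVC = $5 at q = 7. Since P = $74 ≥ min AVC, the firm produces.
MC = 54 - 28q + 3q^2. Setting P = MC and taking the root on the rising branch gives q* = 10.
TR = 74·10 = 740. TC = 989 + 140 = 1129. Profit = 740 − 1129 = -$389.
Shutting down would mean losing the fixed cost of $989, so operating at a loss of $389 is better by $600.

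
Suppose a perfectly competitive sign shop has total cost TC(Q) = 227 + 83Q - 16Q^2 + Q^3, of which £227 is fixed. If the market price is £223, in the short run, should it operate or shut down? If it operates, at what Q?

Strip out fixed cost: VC = 83Q - 16Q^2 + Q^3. Then AVC = 83 - 16Q + Q^2 and MC = 83 - 32Q + 3Q^2.
AVC is minimized where dAVC/dQ = -16 + 2Q = 0, at Q = 8; min AVC = 83 - 16·8 + 8^2 = £19.
Since P = £223 ≥ min AVC = £19, price covers variable cost and the firm should produce.
P = MC gives -140 - 32Q + 3Q^2 = 0, with roots -10/3 and 14. Take the larger (rising MC): Q* = 14.
Check: AVC at Q = 14 is £55 ≤ P, so revenue covers variable cost.
Profit = P·Q − TC = 223·14 − 997 = £2125.

Produce at Q = 14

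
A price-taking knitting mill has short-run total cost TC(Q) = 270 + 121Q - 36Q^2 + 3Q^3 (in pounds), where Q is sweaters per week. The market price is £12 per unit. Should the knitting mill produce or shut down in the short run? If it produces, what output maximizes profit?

Shut down

Strip out fixed cost: VC = 121Q - 36Q^2 + 3Q^3. Then AVC = 121 - 36Q + 3Q^2 and MC = 121 - 72Q + 9Q^2.
AVC is minimized where dAVC/dQ = -36 + 6Q = 0, at Q = 6; min AVC = 121 - 36·6 + 3·6^2 = £13.
Since P = £12 < min AVC = £13, price fails to cover variable cost at any output.
Shutting down limits the loss to fixed cost, £270.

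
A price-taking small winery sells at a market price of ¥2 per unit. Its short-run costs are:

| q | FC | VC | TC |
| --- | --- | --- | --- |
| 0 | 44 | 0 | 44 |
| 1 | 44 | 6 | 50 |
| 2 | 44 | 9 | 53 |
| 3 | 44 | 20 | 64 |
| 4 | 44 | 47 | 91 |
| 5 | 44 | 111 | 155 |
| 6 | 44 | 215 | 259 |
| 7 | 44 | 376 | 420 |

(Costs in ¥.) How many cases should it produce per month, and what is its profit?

Compute π = P·q − TC at each output: q=0: -44; q=1: -48; q=2: -49; q=3: -58; q=4: -83; q=5: -145; q=6: -247; q=7: -406.
Profit is highest at q = 0. Equivalently, the lowest AVC in the table is 9/2 ≈ ¥4.50 at q = 2, and P = ¥2 falls below it — price never covers variable cost, so the firm shuts down and loses only its fixed cost.

q = 0 (shut down); profit = -¥44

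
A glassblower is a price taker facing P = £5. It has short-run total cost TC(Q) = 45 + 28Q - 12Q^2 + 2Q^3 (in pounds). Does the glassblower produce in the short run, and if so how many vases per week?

Strip out fixed cost: VC = 28Q - 12Q^2 + 2Q^3. Then AVC = 28 - 12Q + 2Q^2 and MC = 28 - 24Q + 6Q^2.
AVC hits its minimum where MC = AVC, at Q = 3, giving min AVC = 28 - 12·3 + 2·3^2 = £10.
With P < min AVC (£5 < £10), every unit sold adds to the loss.
Shutting down limits the loss to fixed cost, £45.

Shut down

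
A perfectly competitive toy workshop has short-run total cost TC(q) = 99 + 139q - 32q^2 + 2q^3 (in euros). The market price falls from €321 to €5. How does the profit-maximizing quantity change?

AVC = 139 - 32q + 2q^2, minimized at q = 8 where min AVC = €11. MC = 139 - 64q + 6q^2.
With P = €321 above the shutdown price, P = MC gives q = 13.
At P = €5 < min AVC = €11, price no longer covers variable cost at any output, so the firm shuts down: q = 0.

Output falls from 13 to 0 (the firm shuts down)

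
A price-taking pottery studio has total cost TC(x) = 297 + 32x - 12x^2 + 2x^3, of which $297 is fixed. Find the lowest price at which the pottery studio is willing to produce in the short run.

$14 per unit

The shutdown price is the minimum of AVC. VC = 32x - 12x^2 + 2x^3, so AVC = 32 - 12x + 2x^2.
At the minimum of AVC, MC = AVC. MC = 32 - 24x + 6x^2; setting MC = AVC gives 4x^2 - 12x = 0, so x = 3. min AVC = 14.
For P < $14 the firm produces nothing.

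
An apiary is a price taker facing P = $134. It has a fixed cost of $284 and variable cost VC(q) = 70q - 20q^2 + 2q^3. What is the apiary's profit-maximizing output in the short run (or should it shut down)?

Strip out fixed cost: VC = 70q - 20q^2 + 2q^3. Then AVC = 70 - 20q + 2q^2 and MC = 70 - 40q + 6q^2.
AVC hits its minimum where MC = AVC, at q = 5, giving min AVC = 70 - 20·5 + 2·5^2 = $20.
P = $134 exceeds min AVC = $20, so the firm stays open.
Set P = MC: 134 = 70 - 40q + 6q^2 → -64 - 40q + 6q^2 = 0. The roots are q = -4/3 and q = 8; the profit-maximizing output is on the rising part of MC, so q* = 8.
Check: AVC at q = 8 is $38 ≤ P, so revenue covers variable cost.
Profit = P·q − TC = 134·8 − 588 = $484.

Produce at q = 8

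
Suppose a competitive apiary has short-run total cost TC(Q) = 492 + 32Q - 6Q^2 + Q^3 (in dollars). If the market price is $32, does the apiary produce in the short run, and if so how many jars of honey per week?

Produce at Q = 4

Variable cost is VC = 32Q - 6Q^2 + Q^3, so AVC = VC/Q = 32 - 6Q + Q^2 and MC = dTC/dQ = 32 - 12Q + 3Q^2.
The AVC parabola has its vertex at Q = 6/2 = 3, where AVC = 32 - 6·3 + 3^2 = $23.
Because $32 ≥ $23, revenue can cover variable cost; the firm operates.
Set P = MC: 32 = 32 - 12Q + 3Q^2 → -12Q + 3Q^2 = 0. The roots are Q = 0 and Q = 4; the profit-maximizing output is on the rising part of MC, so Q* = 4.
Check: AVC at Q = 4 is $24 ≤ P, so revenue covers variable cost.
Profit = P·Q − TC = 32·4 − 588 = -$460, a loss, but smaller than the $492 fixed cost the firm would lose by shutting down.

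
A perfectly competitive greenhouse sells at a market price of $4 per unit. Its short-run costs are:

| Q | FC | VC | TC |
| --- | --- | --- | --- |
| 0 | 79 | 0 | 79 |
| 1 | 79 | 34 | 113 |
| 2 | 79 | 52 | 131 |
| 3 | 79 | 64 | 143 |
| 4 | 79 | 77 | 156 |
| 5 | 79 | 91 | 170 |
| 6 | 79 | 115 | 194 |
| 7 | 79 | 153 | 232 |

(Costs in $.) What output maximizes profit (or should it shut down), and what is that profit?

Q = 0 (shut down); profit = -$79

Compute π = P·Q − TC at each output: Q=0: -79; Q=1: -109; Q=2: -123; Q=3: -131; Q=4: -140; Q=5: -150; Q=6: -170; Q=7: -204.
Profit is highest at Q = 0. Equivalently, the lowest AVC in the table is 91/5 ≈ $18.20 at Q = 5, and P = $4 falls below it — price never covers variable cost, so the firm shuts down and loses only its fixed cost.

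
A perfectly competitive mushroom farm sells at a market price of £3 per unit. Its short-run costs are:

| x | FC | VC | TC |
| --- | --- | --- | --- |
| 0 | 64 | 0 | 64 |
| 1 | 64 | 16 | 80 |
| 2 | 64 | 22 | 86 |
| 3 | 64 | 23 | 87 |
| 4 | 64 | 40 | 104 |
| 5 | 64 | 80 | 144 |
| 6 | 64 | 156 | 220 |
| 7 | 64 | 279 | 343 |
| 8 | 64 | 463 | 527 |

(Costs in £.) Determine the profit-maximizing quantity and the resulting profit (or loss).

x = 0 (shut down); profit = -£64

Tabulate TR − TC: x=0: -64; x=1: -77; x=2: -80; x=3: -78; x=4: -92; x=5: -129; x=6: -202; x=7: -322; x=8: -503.
Profit is highest at x = 0. Equivalently, the lowest AVC in the table is 23/3 ≈ £7.67 at x = 3, and P = £3 falls below it — price never covers variable cost, so the firm shuts down and loses only its fixed cost.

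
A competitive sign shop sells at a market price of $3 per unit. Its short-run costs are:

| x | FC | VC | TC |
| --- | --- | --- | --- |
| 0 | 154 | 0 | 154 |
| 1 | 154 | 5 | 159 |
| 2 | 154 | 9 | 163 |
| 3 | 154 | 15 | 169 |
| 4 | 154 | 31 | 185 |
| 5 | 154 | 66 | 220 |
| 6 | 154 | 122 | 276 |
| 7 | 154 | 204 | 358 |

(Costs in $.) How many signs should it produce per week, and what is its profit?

x = 0 (shut down); profit = -$154

Tabulate TR − TC: x=0: -154; x=1: -156; x=2: -157; x=3: -160; x=4: -173; x=5: -205; x=6: -258; x=7: -337.
Profit is highest at x = 0. Equivalently, the lowest AVC in the table is 9/2 ≈ $4.50 at x = 2, and P = $3 falls below it — price never covers variable cost, so the firm shuts down and loses only its fixed cost.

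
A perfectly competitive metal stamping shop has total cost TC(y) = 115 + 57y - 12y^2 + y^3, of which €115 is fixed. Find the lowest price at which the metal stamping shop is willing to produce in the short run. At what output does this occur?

€21 per unit, at y = 6

The shutdown price is the minimum of AVC. VC = 57y - 12y^2 + y^3, so AVC = 57 - 12y + y^2.
dAVC/dy = -12 + 2y = 0 gives y = 6. min AVC = 57 - 12·6 + 6^2 = 21.
So the shutdown price is €21.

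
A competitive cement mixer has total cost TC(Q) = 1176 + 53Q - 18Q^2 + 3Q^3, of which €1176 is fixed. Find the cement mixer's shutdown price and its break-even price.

AVC = 53 - 18Q + 3Q^2; minimized at Q = 3, giving min AVC = €26. That is the shutdown price.
ATC = 1176/Q + 53 - 18Q + 3Q^2. Setting dATC/dQ = −1176/Q^2 − 18 + 6Q = 0 gives Q = 7 (since 6·7^3 − 18·7^2 = 1176).
min ATC = 1176/7 + 53 − 18·7 + 3·7^2 = €242. That is the break-even price.
For €26 ≤ P < €242 the firm produces at a loss; below €26 it shuts down.

Shutdown price = €26; break-even price = €242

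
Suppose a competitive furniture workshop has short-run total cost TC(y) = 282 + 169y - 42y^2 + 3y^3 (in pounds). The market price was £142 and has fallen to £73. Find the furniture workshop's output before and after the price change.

MC = 169 - 84y + 9y^2; the shutdown threshold is min AVC = £22 (at y = 7).
With P = £142 above the shutdown price, P = MC gives y = 9.
At P = £73 ≥ min AVC, set P = MC: y = 8. The firm stays open but cuts output.

Output falls from 9 to 8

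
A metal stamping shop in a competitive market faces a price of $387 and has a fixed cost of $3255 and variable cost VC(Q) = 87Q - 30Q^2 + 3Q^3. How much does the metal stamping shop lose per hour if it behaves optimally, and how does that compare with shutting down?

Profit = -$255 at Q = 10

AVC = 87 - 30Q + 3Q^2; min AVC = $12 at Q = 5. Since P = $387 ≥ min AVC, the firm produces.
MC = 87 - 60Q + 9Q^2. Setting P = MC and taking the root on the rising branch gives Q* = 10.
TR = 387·10 = 3870. TC = 3255 + 870 = 4125. Profit = 3870 − 4125 = -$255.
Shutting down would mean losing the fixed cost of $3255, so operating at a loss of $255 is better by $3000.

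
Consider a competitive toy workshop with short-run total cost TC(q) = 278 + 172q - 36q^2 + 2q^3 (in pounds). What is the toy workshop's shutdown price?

The shutdown price is the minimum of AVC. VC = 172q - 36q^2 + 2q^3, so AVC = 172 - 36q + 2q^2.
At the minimum of AVC, MC = AVC. MC = 172 - 72q + 6q^2; setting MC = AVC gives 4q^2 - 36q = 0, so q = 9. min AVC = 10.
The firm shuts down for any P below £10.

£10 per unit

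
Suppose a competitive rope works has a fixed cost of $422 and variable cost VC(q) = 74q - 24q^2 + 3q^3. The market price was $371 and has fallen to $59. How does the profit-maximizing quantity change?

AVC = 74 - 24q + 3q^2, minimized at q = 4 where min AVC = $26. MC = 74 - 48q + 9q^2.
With P = $371 above the shutdown price, P = MC gives q = 9.
At P = $59 ≥ min AVC, set P = MC: q = 5. The firm stays open but cuts output.

Output falls from 9 to 5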